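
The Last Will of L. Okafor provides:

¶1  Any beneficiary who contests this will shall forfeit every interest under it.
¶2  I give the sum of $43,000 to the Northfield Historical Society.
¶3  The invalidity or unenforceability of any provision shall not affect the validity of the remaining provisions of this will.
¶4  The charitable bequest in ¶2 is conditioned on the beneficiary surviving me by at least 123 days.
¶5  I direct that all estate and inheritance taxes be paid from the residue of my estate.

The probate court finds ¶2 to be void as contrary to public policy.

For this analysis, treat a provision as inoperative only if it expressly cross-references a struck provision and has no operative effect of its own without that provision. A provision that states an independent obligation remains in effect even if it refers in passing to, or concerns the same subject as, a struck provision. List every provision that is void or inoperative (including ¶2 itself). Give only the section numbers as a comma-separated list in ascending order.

2, 4

¶2 is struck. ¶4 operates only by reference to ¶2, so it falls with ¶2. ¶3 is a severability clause and preserves every provision that can still be given independent effect. That leaves ¶1, ¶3, and ¶5 in effect.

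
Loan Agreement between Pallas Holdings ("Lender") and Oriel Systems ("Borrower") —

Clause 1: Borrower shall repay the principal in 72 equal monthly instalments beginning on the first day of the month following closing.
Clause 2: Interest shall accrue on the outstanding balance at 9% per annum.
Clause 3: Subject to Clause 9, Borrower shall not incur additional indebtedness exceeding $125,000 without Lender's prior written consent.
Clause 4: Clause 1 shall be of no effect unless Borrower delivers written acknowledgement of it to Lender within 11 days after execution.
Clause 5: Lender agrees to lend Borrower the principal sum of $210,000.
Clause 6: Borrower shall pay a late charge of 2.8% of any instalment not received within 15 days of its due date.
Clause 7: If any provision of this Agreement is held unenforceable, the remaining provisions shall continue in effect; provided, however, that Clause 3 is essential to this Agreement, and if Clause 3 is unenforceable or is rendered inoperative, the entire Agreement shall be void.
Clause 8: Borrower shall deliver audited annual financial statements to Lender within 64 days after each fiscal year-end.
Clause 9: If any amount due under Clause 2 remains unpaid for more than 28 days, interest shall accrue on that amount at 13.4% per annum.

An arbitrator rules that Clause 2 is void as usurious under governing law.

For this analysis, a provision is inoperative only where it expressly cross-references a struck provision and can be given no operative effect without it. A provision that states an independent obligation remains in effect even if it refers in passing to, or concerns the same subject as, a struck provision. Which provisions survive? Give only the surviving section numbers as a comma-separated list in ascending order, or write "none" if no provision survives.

1, 3, 4, 5, 6, 7, 8

Clause 2 is struck. Clause 9 does nothing except set the default interest on the interest charge by reference to Clause 2; with Clause 2 gone it has no independent effect and is inoperative. Although Clause 3 refers to Clause 9, its operative terms do not depend on Clause 9, so it remains in effect. Clause 7 makes Clause 3 an essential term, but Clause 3 is unaffected, so the severability proviso in Clause 7 preserves the remaining provisions. That leaves Clause 1, Clause 3, Clause 4, Clause 5, Clause 6, Clause 7, and Clause 8 in effect.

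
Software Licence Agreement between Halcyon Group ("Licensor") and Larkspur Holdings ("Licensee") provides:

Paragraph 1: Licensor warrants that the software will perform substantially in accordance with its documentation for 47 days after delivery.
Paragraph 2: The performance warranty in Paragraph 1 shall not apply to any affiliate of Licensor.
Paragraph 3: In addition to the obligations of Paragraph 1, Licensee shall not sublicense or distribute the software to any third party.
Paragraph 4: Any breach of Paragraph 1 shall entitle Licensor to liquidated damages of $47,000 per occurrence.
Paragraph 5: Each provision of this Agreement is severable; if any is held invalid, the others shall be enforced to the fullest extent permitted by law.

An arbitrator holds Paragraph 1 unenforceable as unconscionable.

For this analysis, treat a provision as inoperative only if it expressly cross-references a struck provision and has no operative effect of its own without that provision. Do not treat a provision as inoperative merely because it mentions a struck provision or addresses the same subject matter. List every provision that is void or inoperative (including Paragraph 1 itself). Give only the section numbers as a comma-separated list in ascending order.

1, 2, 4

Paragraph 1 is struck. The whole of Paragraph 2 is the carve-out from the performance warranty, defined by reference to Paragraph 1, so Paragraph 2 cannot stand once Paragraph 1 is removed. Paragraph 4 has no operative effect of its own apart from Paragraph 1 and is therefore inoperative. Although Paragraph 3 refers to Paragraph 1, its operative terms do not depend on Paragraph 1, so it remains in effect. Under the severability clause in Paragraph 5, the remaining provisions continue in force. The provisions still in force are Paragraph 3 and Paragraph 5.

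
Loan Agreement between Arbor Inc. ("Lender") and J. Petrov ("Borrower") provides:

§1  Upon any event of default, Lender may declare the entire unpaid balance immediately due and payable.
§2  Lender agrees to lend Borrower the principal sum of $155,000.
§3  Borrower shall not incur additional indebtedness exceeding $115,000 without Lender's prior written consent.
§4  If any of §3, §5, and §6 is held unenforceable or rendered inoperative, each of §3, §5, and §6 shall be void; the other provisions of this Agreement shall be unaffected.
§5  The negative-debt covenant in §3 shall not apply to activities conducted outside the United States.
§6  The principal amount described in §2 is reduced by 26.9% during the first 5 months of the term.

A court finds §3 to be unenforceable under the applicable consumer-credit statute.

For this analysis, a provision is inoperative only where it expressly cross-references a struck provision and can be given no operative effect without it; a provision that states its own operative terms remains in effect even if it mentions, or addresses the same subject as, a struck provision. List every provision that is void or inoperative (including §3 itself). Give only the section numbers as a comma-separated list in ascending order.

3, 5, 6

§3 is struck. The whole of §5 is the carve-out from the negative-debt covenant, defined by reference to §3, so §5 cannot stand once §3 is removed. §4 declares §3, §5, and §6 mutually dependent; since one of them has fallen, all of them are of no effect. That brings down §6 as well. The remainder continues in force under §4. §1, §2, and §4 remain in effect.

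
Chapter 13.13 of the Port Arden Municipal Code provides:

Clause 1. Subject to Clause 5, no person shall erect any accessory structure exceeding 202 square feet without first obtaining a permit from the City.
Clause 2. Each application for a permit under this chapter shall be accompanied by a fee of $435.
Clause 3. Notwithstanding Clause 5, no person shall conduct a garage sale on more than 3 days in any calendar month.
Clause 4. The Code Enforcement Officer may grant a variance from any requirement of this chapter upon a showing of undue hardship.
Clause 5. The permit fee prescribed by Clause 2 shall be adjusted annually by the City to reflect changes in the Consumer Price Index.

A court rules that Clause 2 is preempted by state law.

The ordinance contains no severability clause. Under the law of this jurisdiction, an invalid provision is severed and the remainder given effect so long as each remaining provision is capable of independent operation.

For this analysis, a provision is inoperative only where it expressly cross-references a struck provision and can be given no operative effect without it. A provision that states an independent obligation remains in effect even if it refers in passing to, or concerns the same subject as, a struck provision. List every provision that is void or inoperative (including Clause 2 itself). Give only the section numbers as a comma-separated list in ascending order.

Clause 2 is struck. The whole of Clause 5 is the indexation of the permit fee, defined by reference to Clause 2, so Clause 5 cannot stand once Clause 2 is removed. Although Clause 3 refers to Clause 5, its operative terms do not depend on Clause 5, so it remains in effect. Although Clause 1 refers to Clause 5, its operative terms do not depend on Clause 5, so it remains in effect. With no severability clause, the stated default rule severs what cannot stand and enforces each remaining provision that can operate on its own. Clause 1, Clause 3, and Clause 4 remain in effect.

2, 5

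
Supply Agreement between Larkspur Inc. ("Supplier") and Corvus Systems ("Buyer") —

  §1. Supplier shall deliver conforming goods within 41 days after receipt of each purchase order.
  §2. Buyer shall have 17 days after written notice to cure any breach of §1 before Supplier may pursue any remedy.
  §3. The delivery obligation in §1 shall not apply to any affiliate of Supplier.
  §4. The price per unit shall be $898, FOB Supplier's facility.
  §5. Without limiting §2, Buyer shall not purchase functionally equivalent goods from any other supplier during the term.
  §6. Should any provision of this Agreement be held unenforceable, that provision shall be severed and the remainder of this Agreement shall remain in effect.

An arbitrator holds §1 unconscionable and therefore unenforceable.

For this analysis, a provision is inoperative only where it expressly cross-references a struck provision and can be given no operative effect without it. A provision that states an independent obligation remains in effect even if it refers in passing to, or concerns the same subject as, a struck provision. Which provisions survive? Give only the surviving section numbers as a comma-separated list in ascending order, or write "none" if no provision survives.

§1 is struck. §2 operates only by reference to §1, so it falls with §1. §3 does nothing except set the carve-out from the delivery obligation by reference to §1; with §1 gone it has no independent effect and is inoperative. §5 mentions §2 but its own obligation stands independently of §2, so §5 is not affected. Under the severability clause in §6, the remaining provisions continue in force. That leaves §4, §5, and §6 in effect.

4, 5, 6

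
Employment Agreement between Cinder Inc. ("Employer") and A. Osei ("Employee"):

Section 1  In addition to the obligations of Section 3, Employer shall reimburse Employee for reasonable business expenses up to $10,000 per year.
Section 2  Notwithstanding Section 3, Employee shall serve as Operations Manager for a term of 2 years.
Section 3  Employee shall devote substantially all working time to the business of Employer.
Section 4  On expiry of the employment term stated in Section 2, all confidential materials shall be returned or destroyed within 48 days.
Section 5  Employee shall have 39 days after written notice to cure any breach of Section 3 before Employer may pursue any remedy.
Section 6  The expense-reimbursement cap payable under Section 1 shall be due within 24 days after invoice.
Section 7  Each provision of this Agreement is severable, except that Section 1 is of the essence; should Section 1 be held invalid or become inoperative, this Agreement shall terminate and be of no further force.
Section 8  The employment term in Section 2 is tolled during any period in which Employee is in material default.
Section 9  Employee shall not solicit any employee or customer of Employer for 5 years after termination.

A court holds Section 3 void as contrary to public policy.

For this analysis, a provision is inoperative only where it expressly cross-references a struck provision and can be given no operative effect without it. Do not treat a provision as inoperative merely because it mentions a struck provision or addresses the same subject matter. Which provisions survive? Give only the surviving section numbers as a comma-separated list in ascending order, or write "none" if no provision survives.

1, 2, 4, 6, 7, 8, 9

Section 3 is struck. The only function of Section 5 is the cure period for breach of Section 3, so it cannot stand once Section 3 is removed. Although Section 1 refers to Section 3, its operative terms do not depend on Section 3, so it remains in effect. Section 2 mentions Section 3 but its own obligation stands independently of Section 3, so Section 2 is not affected. Section 7 makes Section 1 an essential term, but Section 1 is unaffected, so the severability proviso in Section 7 preserves the remaining provisions. Section 1, Section 2, Section 4, Section 6, Section 7, Section 8, and Section 9 remain in effect.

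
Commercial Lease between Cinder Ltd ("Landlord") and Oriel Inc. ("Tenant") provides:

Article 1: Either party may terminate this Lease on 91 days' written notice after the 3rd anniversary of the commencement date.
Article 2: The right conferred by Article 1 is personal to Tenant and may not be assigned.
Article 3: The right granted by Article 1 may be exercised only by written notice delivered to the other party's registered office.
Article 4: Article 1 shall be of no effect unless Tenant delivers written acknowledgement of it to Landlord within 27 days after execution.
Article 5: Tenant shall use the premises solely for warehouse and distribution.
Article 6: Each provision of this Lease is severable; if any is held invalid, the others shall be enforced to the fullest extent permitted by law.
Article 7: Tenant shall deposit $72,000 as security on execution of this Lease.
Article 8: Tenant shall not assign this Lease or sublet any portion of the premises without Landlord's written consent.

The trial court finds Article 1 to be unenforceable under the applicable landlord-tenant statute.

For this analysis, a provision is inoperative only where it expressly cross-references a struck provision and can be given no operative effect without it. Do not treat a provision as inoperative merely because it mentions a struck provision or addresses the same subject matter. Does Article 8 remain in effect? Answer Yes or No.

Yes

Article 1 is struck. Article 2 operates only by reference to Article 1, so it falls with Article 1. Article 3 operates only by reference to Article 1, so it falls with Article 1. Article 4 merely fixes the acknowledgement condition for Article 1; with Article 1 gone it has nothing to operate on and falls away. Under the severability clause in Article 6, the remaining provisions continue in force. That leaves Article 5, Article 6, Article 7, and Article 8 in effect. Article 8 is among the surviving provisions, so the answer is yes.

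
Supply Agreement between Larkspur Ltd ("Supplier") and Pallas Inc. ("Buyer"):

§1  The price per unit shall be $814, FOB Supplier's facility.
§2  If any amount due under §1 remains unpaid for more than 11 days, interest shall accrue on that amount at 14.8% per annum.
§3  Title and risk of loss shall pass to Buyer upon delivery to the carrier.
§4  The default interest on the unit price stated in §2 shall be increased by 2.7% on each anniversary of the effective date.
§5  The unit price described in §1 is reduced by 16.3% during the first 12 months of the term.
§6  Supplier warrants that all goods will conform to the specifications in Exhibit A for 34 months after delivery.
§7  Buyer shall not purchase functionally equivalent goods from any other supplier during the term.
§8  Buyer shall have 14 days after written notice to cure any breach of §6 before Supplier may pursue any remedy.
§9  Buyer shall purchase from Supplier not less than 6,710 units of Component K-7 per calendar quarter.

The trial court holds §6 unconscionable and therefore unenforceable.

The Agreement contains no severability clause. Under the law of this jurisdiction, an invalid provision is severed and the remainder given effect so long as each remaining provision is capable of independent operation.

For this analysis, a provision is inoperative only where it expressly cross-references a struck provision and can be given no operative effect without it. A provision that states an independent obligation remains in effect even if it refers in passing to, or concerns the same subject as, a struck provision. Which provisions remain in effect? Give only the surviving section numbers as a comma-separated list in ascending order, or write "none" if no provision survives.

1, 2, 3, 4, 5, 7, 9

§6 is struck. §8 merely fixes the cure period for breach of §6; with §6 gone it has nothing to operate on and falls away. With no severability clause, the stated default rule severs what cannot stand and enforces each remaining provision that can operate on its own. The provisions still in force are §1, §2, §3, §4, §5, §7, and §9.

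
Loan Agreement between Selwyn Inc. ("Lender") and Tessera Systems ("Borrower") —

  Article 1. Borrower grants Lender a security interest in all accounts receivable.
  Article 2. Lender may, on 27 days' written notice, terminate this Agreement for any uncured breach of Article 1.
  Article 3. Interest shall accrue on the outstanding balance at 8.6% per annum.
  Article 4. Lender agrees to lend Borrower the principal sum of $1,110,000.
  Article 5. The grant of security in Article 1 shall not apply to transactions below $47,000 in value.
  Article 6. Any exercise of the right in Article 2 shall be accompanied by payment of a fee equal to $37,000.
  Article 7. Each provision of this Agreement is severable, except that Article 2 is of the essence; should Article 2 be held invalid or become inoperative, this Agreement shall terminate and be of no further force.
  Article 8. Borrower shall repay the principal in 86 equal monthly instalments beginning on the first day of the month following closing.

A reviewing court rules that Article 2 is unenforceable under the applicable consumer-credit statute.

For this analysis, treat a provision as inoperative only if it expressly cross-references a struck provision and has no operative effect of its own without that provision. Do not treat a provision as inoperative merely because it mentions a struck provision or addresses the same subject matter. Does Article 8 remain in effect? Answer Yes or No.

Article 2 is struck. Article 6 operates only by reference to Article 2, so it falls with Article 2. Article 7 makes Article 2 an essential term, and Article 2 is the provision held invalid; under Article 7, the entire Agreement is therefore void. No provision of the Agreement survives. Article 8 is among the inoperative provisions, so the answer is no.

No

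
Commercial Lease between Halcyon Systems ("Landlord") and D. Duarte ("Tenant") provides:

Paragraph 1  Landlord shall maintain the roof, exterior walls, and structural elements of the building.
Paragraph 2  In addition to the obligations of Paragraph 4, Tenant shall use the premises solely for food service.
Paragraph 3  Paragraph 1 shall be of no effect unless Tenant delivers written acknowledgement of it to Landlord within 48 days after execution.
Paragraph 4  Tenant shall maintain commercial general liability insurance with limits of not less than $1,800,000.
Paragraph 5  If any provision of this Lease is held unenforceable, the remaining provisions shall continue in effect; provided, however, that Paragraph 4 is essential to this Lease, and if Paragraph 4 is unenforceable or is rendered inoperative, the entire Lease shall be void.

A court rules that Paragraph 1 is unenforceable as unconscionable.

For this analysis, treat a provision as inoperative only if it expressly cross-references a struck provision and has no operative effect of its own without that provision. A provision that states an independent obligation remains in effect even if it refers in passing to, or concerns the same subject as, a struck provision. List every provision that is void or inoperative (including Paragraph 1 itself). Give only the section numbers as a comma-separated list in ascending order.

Paragraph 1 is struck. Paragraph 3 has no operative effect of its own apart from Paragraph 1 and is therefore inoperative. Paragraph 5 makes Paragraph 4 an essential term, but Paragraph 4 is unaffected, so the severability proviso in Paragraph 5 preserves the remaining provisions. The provisions still in force are Paragraph 2, Paragraph 4, and Paragraph 5.

1, 3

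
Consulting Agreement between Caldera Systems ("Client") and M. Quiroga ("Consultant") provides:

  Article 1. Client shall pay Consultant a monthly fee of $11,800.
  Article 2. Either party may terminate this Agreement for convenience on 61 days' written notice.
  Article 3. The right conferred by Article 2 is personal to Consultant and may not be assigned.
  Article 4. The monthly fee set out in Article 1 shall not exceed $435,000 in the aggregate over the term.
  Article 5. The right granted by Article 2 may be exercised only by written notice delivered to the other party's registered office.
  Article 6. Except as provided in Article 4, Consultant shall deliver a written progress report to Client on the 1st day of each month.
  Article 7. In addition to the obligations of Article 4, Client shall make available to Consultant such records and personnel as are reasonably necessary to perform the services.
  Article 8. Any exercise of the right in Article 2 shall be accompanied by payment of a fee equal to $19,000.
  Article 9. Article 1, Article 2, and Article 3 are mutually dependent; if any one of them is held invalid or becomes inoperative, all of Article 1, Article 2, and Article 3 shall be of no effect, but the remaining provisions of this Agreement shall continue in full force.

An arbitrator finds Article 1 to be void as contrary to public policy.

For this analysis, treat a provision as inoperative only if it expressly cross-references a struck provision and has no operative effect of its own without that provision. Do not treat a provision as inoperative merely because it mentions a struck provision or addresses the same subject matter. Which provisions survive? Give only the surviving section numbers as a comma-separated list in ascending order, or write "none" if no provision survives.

6, 7, 9

Article 1 is struck. Article 4 does nothing except set the aggregate cap on the monthly fee by reference to Article 1; with Article 1 gone it has no independent effect and is inoperative. Although Article 6 refers to Article 4, its operative terms do not depend on Article 4, so it remains in effect. Although Article 7 refers to Article 4, its operative terms do not depend on Article 4, so it remains in effect. Article 9 declares Article 1, Article 2, and Article 3 mutually dependent; since one of them has fallen, all of them are of no effect. That brings down Article 2 and Article 3 as well. Article 5 and Article 8 in turn depend solely on a provision now struck and likewise fall. The remainder continues in force under Article 9. The provisions still in force are Article 6, Article 7, and Article 9.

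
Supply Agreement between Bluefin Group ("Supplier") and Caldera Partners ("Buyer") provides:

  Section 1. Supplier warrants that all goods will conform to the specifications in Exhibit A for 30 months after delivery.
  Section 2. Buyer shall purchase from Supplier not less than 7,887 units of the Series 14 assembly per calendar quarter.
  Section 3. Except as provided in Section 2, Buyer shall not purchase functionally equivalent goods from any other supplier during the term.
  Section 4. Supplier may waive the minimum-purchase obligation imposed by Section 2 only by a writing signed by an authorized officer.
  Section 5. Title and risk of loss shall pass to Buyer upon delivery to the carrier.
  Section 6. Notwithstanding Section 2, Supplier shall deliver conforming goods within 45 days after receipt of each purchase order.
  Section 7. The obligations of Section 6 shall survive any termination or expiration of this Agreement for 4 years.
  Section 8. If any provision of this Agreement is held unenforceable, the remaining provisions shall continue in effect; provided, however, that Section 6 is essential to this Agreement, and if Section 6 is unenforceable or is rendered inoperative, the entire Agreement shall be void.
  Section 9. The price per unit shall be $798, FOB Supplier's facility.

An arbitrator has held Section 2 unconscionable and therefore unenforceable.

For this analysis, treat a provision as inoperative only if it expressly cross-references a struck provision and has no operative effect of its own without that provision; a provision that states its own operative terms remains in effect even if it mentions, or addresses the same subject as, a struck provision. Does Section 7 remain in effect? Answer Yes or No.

Section 2 is struck. Section 4 has no operative effect of its own apart from Section 2 and is therefore inoperative. Although Section 3 refers to Section 2, its operative terms do not depend on Section 2, so it remains in effect. Although Section 6 refers to Section 2, its operative terms do not depend on Section 2, so it remains in effect. Section 8 makes Section 6 an essential term, but Section 6 is unaffected, so the severability proviso in Section 8 preserves the remaining provisions. That leaves Section 1, Section 3, Section 5, Section 6, Section 7, Section 8, and Section 9 in effect. Section 7 is among the surviving provisions, so the answer is yes.

Yes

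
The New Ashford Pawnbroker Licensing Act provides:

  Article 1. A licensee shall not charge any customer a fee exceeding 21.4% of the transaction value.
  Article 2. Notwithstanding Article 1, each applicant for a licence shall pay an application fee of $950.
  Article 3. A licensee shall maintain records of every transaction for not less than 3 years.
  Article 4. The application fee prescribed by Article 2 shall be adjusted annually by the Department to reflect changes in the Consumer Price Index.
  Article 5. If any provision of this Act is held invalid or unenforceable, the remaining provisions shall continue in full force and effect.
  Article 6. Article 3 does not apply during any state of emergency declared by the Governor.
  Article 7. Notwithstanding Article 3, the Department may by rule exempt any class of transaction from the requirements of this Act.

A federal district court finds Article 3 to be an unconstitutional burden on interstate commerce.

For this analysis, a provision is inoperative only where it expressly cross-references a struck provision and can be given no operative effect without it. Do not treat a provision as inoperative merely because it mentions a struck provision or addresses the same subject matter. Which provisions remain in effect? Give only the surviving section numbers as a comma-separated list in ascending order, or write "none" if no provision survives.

1, 2, 4, 5, 7

Article 3 is struck. Article 6 merely fixes the emergency suspension of Article 3; with Article 3 gone it has nothing to operate on and falls away. Although Article 7 refers to Article 3, its operative terms do not depend on Article 3, so it remains in effect. Article 5 is a severability clause and preserves every provision that can still be given independent effect. Article 1, Article 2, Article 4, Article 5, and Article 7 remain in effect.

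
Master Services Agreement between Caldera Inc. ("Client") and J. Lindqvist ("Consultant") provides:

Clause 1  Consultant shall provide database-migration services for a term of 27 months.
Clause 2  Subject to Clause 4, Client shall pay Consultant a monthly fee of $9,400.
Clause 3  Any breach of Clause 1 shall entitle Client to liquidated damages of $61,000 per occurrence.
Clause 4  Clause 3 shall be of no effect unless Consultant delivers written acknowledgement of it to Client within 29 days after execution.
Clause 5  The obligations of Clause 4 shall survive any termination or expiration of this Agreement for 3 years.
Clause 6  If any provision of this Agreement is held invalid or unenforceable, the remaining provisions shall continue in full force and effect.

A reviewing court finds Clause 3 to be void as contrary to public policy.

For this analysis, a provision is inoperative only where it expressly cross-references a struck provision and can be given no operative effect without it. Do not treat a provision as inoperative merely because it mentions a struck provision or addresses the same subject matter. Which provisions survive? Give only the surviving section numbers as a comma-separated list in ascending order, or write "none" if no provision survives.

1, 2, 6

Clause 3 is struck. Clause 4 merely fixes the acknowledgement condition for Clause 3; with Clause 3 gone it has nothing to operate on and falls away. Clause 5 has no operative effect of its own apart from Clause 4 and is therefore inoperative. Clause 2 mentions Clause 4 but its own obligation stands independently of Clause 4, so Clause 2 is not affected. Clause 6 is a severability clause and preserves every provision that can still be given independent effect. That leaves Clause 1, Clause 2, and Clause 6 in effect.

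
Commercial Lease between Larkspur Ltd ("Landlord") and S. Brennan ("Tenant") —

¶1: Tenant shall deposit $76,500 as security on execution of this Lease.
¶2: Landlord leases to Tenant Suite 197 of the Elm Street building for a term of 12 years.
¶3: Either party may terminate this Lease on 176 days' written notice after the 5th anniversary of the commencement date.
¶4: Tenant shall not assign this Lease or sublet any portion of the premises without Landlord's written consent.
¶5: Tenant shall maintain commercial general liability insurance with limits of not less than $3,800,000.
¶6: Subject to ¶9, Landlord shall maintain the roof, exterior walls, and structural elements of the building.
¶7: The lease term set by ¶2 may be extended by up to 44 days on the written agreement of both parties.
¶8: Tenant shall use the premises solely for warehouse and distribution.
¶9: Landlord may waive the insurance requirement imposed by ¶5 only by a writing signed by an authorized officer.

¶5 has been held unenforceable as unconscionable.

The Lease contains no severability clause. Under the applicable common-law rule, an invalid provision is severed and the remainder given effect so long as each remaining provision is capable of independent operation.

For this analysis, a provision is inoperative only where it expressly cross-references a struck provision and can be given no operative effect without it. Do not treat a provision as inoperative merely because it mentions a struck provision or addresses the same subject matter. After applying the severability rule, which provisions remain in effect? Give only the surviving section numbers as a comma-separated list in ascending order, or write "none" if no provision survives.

¶5 is struck. ¶9 has no operative effect of its own apart from ¶5 and is therefore inoperative. Although ¶6 refers to ¶9, its operative terms do not depend on ¶9, so it remains in effect. Under the stated default rule, only provisions that cannot operate independently fall away; the rest are enforced. That leaves ¶1, ¶2, ¶3, ¶4, ¶6, ¶7, and ¶8 in effect.

1, 2, 3, 4, 6, 7, 8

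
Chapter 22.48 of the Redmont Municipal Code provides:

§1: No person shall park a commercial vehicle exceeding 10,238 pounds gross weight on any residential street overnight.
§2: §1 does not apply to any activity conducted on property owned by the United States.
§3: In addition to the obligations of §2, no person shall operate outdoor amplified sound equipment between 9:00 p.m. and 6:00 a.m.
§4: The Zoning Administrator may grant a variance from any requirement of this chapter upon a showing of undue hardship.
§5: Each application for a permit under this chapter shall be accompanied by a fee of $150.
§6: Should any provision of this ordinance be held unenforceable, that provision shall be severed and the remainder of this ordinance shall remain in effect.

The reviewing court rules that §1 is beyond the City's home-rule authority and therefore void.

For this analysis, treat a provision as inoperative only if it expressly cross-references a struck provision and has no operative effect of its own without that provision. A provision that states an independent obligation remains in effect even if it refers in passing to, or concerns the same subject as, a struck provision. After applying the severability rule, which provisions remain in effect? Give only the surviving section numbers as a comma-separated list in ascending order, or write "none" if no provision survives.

§1 is struck. The only function of §2 is the public-property exemption from §1, so it cannot stand once §1 is removed. Although §3 refers to §2, its operative terms do not depend on §2, so it remains in effect. Under the severability clause in §6, the remaining provisions continue in force. §3, §4, §5, and §6 remain in effect.

3, 4, 5, 6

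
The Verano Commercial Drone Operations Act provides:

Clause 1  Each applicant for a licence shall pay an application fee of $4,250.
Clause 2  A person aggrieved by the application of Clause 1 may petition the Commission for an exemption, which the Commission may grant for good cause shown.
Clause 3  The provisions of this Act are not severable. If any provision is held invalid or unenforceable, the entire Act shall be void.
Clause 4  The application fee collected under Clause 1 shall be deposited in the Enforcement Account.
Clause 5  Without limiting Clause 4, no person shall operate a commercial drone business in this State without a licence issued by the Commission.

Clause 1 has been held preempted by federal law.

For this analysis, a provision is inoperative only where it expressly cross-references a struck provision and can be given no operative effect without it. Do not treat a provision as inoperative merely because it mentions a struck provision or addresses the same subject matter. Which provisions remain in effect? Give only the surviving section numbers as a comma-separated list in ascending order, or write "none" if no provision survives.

none

Clause 1 is struck. Clause 2 merely fixes the exemption procedure for Clause 1; with Clause 1 gone it has nothing to operate on and falls away. The whole of Clause 4 is the disposition of the application fee, defined by reference to Clause 1, so Clause 4 cannot stand once Clause 1 is removed. Clause 3 provides that the Act is not severable, so the invalidity of any one provision voids the entire Act. No provision of the Act survives.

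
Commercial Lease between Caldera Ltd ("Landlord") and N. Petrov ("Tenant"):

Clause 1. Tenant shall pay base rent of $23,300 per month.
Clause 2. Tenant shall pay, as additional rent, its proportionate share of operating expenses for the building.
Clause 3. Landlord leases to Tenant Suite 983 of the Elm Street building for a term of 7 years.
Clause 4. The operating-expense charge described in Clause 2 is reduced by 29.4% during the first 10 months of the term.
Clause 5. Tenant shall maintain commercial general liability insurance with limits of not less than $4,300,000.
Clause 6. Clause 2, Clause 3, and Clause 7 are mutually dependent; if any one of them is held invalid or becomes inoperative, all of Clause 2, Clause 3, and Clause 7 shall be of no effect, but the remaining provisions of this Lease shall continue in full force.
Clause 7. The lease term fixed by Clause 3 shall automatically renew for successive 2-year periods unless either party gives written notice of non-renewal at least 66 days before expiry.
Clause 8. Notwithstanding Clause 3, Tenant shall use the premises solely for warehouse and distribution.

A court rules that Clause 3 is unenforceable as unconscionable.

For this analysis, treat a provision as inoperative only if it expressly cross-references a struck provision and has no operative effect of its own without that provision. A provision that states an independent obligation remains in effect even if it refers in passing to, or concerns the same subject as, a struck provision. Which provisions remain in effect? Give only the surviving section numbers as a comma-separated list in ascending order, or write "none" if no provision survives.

1, 5, 6, 8

Clause 3 is struck. Clause 7 does nothing except set the renewal of the lease term by reference to Clause 3; with Clause 3 gone it has no independent effect and is inoperative. Clause 8 mentions Clause 3 but its own obligation stands independently of Clause 3, so Clause 8 is not affected. Clause 6 declares Clause 2, Clause 3, and Clause 7 mutually dependent; since one of them has fallen, all of them are of no effect. That brings down Clause 2 as well. Clause 4 in turn depends solely on a provision now struck and likewise falls. The remainder continues in force under Clause 6. That leaves Clause 1, Clause 5, Clause 6, and Clause 8 in effect.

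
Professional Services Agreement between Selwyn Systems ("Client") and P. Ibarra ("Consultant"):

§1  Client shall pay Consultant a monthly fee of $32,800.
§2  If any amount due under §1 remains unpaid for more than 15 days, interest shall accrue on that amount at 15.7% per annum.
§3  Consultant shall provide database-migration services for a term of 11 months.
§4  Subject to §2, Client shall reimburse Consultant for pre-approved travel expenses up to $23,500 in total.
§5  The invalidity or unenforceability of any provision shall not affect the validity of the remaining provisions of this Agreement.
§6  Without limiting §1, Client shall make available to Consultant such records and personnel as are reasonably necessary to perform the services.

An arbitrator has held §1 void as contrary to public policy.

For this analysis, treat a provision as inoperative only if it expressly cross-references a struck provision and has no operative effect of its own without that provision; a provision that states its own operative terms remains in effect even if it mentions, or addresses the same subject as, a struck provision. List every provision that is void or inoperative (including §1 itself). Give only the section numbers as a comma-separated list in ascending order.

1, 2

§1 is struck. The whole of §2 is the default interest on the monthly fee, defined by reference to §1, so §2 cannot stand once §1 is removed. Although §4 refers to §2, its operative terms do not depend on §2, so it remains in effect. Although §6 refers to §1, its operative terms do not depend on §1, so it remains in effect. §5 is a severability clause and preserves every provision that can still be given independent effect. The provisions still in force are §3, §4, §5, and §6.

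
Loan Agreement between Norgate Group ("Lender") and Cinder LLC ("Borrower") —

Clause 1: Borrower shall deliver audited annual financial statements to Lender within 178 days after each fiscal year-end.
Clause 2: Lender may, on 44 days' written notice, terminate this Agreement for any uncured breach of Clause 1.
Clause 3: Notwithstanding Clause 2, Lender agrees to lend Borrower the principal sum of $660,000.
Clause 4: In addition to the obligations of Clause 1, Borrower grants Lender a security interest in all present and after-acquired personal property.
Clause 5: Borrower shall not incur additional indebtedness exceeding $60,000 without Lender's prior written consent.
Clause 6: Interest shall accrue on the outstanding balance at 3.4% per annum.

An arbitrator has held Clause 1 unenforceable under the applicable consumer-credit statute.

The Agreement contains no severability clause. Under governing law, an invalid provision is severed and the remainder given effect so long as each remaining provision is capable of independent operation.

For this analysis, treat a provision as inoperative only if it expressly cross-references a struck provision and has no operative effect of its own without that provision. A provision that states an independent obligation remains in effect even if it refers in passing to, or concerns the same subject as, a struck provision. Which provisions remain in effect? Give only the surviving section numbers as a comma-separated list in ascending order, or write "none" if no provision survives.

3, 4, 5, 6

Clause 1 is struck. Clause 2 merely fixes the termination right for breach of Clause 1; with Clause 1 gone it has nothing to operate on and falls away. Clause 4 mentions Clause 1 but its own obligation stands independently of Clause 1, so Clause 4 is not affected. Clause 3 mentions Clause 2 but its own obligation stands independently of Clause 2, so Clause 3 is not affected. Under the stated default rule, only provisions that cannot operate independently fall away; the rest are enforced. The provisions still in force are Clause 3, Clause 4, Clause 5, and Clause 6.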